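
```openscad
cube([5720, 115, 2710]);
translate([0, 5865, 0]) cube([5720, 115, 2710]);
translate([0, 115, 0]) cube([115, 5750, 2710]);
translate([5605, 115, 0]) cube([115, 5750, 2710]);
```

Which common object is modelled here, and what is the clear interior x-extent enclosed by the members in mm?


A house (or room) frame. The interior width is 5490 mm.

Four 2710 mm walls enclosing a rectangle with no floor or roof — a room or house frame. Outside width is 5720 mm and wall thickness is 115 mm, so the interior width is 5720 − 2 × 115 = 5490 mm.


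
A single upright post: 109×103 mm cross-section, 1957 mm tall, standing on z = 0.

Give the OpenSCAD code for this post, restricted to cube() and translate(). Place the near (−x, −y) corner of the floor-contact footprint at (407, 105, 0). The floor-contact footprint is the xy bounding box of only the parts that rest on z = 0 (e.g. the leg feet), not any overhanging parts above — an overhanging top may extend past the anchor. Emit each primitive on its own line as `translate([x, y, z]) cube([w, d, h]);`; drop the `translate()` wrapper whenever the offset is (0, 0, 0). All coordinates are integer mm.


translate([407, 105, 0]) cube([109, 103, 1957]);


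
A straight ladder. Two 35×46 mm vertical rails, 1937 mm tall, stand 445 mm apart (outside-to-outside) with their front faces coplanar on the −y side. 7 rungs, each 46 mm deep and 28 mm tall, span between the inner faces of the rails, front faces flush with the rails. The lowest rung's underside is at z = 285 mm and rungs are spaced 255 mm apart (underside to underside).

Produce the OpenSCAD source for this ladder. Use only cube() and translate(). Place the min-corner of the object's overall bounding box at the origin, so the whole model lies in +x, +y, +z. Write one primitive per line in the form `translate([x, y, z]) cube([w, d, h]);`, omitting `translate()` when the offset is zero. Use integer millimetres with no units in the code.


cube([35, 46, 1937]);
translate([410, 0, 0]) cube([35, 46, 1937]);
translate([35, 0, 285]) cube([375, 46, 28]);
translate([35, 0, 540]) cube([375, 46, 28]);
translate([35, 0, 795]) cube([375, 46, 28]);
translate([35, 0, 1050]) cube([375, 46, 28]);
translate([35, 0, 1305]) cube([375, 46, 28]);
translate([35, 0, 1560]) cube([375, 46, 28]);
translate([35, 0, 1815]) cube([375, 46, 28]);


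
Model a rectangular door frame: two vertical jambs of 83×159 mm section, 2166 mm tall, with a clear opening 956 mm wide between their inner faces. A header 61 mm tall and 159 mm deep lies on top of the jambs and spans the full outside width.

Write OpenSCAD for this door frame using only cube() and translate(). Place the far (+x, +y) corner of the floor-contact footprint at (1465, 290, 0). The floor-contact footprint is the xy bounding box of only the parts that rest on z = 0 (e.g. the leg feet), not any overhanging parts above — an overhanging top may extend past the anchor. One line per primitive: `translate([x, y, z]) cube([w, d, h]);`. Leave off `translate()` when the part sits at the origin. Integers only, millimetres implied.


translate([343, 131, 0]) cube([83, 159, 2166]);
translate([1382, 131, 0]) cube([83, 159, 2166]);
translate([343, 131, 2166]) cube([1122, 159, 61]);


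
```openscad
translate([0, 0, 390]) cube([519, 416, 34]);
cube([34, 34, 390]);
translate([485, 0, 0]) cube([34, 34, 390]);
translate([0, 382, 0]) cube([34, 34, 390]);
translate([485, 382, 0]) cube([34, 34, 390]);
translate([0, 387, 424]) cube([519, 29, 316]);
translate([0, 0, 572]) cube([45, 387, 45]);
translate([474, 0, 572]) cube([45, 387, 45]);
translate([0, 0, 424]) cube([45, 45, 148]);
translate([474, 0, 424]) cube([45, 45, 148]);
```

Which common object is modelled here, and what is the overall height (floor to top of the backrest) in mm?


A chair. The overall height is 740 mm.

A slab on four corner posts with a tall panel at the back — a chair. The seat slab sits at z = 390 with thickness 34, and the 316 mm backrest starts at the seat top, so the overall height is 390 + 34 + 316 = 740 mm.


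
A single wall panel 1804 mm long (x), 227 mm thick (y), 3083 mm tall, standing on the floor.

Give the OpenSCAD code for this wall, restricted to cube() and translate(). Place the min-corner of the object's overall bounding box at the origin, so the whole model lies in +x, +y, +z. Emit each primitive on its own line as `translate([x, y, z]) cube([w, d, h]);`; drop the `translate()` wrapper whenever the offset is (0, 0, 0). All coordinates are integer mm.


cube([1804, 227, 3083]);


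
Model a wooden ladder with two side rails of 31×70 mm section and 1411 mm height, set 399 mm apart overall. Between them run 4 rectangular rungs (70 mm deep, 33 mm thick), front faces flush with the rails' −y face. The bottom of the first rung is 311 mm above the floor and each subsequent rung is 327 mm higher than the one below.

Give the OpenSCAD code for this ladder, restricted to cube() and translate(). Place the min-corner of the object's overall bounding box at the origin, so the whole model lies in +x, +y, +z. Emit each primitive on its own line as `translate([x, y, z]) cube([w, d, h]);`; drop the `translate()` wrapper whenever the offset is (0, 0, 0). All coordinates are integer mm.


cube([31, 70, 1411]);
translate([368, 0, 0]) cube([31, 70, 1411]);
translate([31, 0, 311]) cube([337, 70, 33]);
translate([31, 0, 638]) cube([337, 70, 33]);
translate([31, 0, 965]) cube([337, 70, 33]);
translate([31, 0, 1292]) cube([337, 70, 33]);


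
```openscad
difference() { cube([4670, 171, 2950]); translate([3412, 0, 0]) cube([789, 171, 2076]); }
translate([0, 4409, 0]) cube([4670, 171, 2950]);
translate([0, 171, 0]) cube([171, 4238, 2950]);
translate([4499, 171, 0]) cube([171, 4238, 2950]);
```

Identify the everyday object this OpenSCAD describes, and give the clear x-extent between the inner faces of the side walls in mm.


A single room. The interior width is 4328 mm.

Four walls enclosing a rectangle with a door in the front wall — a room. Outside width 4670 minus two 171 mm walls gives 4328 mm.


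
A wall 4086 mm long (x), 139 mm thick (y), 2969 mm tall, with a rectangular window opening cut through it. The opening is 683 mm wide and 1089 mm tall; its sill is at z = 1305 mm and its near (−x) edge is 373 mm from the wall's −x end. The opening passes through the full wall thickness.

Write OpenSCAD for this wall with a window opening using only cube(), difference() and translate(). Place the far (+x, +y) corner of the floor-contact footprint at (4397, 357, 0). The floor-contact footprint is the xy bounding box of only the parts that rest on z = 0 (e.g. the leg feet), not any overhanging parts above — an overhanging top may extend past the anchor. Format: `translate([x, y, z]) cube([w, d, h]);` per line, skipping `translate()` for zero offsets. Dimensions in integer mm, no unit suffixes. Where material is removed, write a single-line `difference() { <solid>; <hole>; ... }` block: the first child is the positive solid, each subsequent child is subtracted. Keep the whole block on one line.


difference() { translate([311, 218, 0]) cube([4086, 139, 2969]); translate([684, 218, 1305]) cube([683, 139, 1089]); }


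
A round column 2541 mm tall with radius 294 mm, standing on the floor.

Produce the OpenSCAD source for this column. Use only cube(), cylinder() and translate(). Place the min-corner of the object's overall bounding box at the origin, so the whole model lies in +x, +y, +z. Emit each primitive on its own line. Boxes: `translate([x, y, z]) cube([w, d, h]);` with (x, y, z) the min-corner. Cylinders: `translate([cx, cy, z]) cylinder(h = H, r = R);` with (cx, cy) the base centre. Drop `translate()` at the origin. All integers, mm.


translate([294, 294, 0]) cylinder(h = 2541, r = 294);


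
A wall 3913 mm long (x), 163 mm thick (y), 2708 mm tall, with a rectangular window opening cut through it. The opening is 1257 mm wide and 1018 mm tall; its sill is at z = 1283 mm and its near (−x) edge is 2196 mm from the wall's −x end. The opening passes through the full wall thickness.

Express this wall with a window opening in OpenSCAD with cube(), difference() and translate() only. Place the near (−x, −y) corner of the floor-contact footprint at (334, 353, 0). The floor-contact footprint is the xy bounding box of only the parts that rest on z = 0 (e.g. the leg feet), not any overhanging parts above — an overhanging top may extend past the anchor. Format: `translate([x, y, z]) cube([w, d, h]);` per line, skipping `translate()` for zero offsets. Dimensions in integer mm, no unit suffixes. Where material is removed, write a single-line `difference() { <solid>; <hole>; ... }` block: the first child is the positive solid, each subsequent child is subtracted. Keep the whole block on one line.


difference() { translate([334, 353, 0]) cube([3913, 163, 2708]); translate([2530, 353, 1283]) cube([1257, 163, 1018]); }


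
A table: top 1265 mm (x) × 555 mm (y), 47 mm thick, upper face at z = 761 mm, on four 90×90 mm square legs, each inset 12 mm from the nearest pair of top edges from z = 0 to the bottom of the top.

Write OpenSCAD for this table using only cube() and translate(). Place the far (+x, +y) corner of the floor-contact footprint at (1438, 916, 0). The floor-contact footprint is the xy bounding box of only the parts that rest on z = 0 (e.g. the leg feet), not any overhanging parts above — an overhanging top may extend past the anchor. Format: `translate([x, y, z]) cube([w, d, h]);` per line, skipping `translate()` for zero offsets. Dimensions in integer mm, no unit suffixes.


// leg_h = 761 - 47 = 714
translate([185, 373, 714]) cube([1265, 555, 47]);
translate([197, 385, 0]) cube([90, 90, 714]);
translate([1348, 385, 0]) cube([90, 90, 714]);
translate([197, 826, 0]) cube([90, 90, 714]);
translate([1348, 826, 0]) cube([90, 90, 714]);


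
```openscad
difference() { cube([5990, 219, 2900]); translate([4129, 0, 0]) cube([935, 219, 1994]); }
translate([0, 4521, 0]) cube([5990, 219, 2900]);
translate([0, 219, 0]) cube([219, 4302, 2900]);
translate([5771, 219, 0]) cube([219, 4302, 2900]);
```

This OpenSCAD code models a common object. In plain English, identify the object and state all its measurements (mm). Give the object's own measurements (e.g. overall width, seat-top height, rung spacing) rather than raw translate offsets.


A single room: four walls, each 2900 mm tall and 219 mm thick, enclosing an outside footprint 5990×4740 mm (x × y), no floor or roof. The front and back walls (−y and +y sides) run the full x-width; the side walls fit between their inner faces. A door opening 935 mm wide and 1994 mm tall is cut through the front wall from the floor up, its −x edge 4129 mm from the wall's −x end.


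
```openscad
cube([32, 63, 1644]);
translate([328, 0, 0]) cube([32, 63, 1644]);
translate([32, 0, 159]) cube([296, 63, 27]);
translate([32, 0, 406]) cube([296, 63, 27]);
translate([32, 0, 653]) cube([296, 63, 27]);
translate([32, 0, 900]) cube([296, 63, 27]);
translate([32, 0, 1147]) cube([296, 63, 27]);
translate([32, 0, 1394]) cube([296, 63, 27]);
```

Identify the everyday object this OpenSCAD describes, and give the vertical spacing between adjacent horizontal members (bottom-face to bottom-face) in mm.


A ladder. The rung spacing is 247 mm.

Two tall 32×63 posts with 6 short bars between them — a ladder. Adjacent rungs sit at z = 159 and z = 406, so the spacing is 406 − 159 = 247 mm.


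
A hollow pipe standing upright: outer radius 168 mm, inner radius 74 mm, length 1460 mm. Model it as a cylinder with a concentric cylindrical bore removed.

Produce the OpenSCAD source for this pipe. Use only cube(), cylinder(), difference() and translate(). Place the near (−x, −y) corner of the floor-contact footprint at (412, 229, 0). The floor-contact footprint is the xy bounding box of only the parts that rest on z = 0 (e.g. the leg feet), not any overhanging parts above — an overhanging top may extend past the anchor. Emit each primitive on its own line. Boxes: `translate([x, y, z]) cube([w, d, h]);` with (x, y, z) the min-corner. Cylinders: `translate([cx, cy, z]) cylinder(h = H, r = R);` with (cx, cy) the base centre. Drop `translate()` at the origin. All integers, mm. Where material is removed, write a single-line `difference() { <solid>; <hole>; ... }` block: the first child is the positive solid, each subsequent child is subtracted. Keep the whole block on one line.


difference() { translate([580, 397, 0]) cylinder(h = 1460, r = 168); translate([580, 397, 0]) cylinder(h = 1460, r = 74); }


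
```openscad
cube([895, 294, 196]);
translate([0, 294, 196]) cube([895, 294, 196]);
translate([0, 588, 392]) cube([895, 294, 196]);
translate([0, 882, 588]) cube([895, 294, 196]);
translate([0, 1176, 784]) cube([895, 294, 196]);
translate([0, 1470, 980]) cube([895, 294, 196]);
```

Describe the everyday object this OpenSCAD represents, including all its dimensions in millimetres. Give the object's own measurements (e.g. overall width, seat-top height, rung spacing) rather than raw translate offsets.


A straight staircase of 6 solid steps. Each step is 895 mm wide (x), 294 mm deep (y, the going) and 196 mm tall (the rise). The first step rests on the floor; each subsequent step sits one going further in +y and one rise higher in +z, directly behind and above the previous step with no overlap.


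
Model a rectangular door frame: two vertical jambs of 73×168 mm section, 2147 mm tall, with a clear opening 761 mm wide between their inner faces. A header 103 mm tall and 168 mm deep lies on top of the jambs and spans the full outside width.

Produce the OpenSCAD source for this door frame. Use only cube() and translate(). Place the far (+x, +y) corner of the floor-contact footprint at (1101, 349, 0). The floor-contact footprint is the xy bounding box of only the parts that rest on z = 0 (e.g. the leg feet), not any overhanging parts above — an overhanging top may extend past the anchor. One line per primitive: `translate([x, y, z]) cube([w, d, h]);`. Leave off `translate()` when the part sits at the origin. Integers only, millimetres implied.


translate([194, 181, 0]) cube([73, 168, 2147]);
translate([1028, 181, 0]) cube([73, 168, 2147]);
translate([194, 181, 2147]) cube([907, 168, 103]);


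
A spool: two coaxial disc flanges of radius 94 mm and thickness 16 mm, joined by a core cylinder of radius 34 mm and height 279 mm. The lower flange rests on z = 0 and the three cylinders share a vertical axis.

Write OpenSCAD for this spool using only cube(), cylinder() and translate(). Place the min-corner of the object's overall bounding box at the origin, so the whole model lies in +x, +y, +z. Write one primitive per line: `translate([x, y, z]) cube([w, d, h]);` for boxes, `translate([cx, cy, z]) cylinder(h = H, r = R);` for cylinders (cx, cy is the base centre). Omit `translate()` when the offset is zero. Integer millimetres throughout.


translate([94, 94, 0]) cylinder(h = 16, r = 94);
translate([94, 94, 16]) cylinder(h = 279, r = 34);
translate([94, 94, 295]) cylinder(h = 16, r = 94);


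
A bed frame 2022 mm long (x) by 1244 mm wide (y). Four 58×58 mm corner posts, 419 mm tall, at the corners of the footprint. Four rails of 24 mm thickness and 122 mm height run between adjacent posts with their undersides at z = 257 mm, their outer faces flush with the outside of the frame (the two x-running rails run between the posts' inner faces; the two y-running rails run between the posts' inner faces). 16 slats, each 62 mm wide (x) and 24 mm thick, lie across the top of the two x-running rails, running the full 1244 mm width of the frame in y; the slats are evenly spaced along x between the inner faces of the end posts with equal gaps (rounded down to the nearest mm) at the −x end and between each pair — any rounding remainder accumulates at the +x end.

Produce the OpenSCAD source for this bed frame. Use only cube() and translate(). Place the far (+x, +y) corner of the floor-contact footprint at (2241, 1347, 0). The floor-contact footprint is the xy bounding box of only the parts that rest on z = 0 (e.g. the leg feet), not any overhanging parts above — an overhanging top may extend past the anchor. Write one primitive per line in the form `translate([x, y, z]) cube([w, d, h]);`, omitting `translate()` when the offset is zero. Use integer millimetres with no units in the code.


translate([219, 103, 0]) cube([58, 58, 419]);
translate([219, 1289, 0]) cube([58, 58, 419]);
translate([2183, 103, 0]) cube([58, 58, 419]);
translate([2183, 1289, 0]) cube([58, 58, 419]);
translate([277, 103, 257]) cube([1906, 24, 122]);
translate([277, 1323, 257]) cube([1906, 24, 122]);
translate([219, 161, 257]) cube([24, 1128, 122]);
translate([2217, 161, 257]) cube([24, 1128, 122]);
translate([330, 103, 379]) cube([62, 1244, 24]);
translate([445, 103, 379]) cube([62, 1244, 24]);
translate([560, 103, 379]) cube([62, 1244, 24]);
translate([675, 103, 379]) cube([62, 1244, 24]);
translate([790, 103, 379]) cube([62, 1244, 24]);
translate([905, 103, 379]) cube([62, 1244, 24]);
translate([1020, 103, 379]) cube([62, 1244, 24]);
translate([1135, 103, 379]) cube([62, 1244, 24]);
translate([1250, 103, 379]) cube([62, 1244, 24]);
translate([1365, 103, 379]) cube([62, 1244, 24]);
translate([1480, 103, 379]) cube([62, 1244, 24]);
translate([1595, 103, 379]) cube([62, 1244, 24]);
translate([1710, 103, 379]) cube([62, 1244, 24]);
translate([1825, 103, 379]) cube([62, 1244, 24]);
translate([1940, 103, 379]) cube([62, 1244, 24]);
translate([2055, 103, 379]) cube([62, 1244, 24]);


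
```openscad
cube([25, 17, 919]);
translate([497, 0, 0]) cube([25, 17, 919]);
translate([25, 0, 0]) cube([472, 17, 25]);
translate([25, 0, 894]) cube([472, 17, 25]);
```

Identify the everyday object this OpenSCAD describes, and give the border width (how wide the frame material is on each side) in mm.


A picture frame. The border width is 25 mm.

Four thin pieces enclosing a rectangular opening — a picture frame. The two full-height stiles are 919 mm tall; the top rail sits at z = 894 and is 25 mm tall, so the border above the opening is 919 − 894 = 25 mm, matching the stile x-width.


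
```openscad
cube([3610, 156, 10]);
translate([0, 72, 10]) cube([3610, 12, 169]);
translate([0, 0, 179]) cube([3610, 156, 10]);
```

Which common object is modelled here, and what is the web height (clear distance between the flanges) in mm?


An I-beam. The web height is 169 mm.

Two wide flanges with a thin centred web — an I-beam. Overall 189 mm minus two 10 mm flanges gives a web of 189 − 2·10 = 169 mm.


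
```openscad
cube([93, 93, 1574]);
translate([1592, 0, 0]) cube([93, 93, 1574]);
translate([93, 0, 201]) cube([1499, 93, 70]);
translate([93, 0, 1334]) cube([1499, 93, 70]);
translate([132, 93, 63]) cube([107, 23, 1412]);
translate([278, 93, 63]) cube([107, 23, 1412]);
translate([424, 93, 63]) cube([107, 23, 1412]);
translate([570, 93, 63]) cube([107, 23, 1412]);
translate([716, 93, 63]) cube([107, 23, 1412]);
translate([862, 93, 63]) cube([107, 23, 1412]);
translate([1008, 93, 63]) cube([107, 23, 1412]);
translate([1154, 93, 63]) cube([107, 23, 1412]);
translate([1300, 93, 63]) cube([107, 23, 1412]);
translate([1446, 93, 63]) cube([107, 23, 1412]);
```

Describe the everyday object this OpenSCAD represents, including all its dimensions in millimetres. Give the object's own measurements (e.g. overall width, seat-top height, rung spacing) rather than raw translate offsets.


A fence section. Two 93×93 mm posts, 1574 mm tall, stand on the floor with a clear span of 1499 mm between their inner faces. Two horizontal rails of 93×70 mm section span the gap between the posts with their undersides at z = 201 mm and z = 1334 mm, flush with the posts' −y face. 10 pickets, each 107 mm wide, 23 mm thick and 1412 mm tall, are fixed to the +y face of the rails with their bottoms at z = 63 mm, spaced across the span with a 39 mm gap after the −x post and between neighbouring pickets and before the +x post.


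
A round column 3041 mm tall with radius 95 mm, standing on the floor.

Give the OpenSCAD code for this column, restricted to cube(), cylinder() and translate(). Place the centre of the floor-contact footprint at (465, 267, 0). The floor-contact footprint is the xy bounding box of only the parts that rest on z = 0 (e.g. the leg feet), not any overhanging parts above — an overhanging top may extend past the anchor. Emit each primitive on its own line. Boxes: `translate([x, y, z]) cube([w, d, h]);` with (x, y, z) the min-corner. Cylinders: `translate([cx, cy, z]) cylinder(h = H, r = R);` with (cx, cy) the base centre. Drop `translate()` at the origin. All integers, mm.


translate([465, 267, 0]) cylinder(h = 3041, r = 95);


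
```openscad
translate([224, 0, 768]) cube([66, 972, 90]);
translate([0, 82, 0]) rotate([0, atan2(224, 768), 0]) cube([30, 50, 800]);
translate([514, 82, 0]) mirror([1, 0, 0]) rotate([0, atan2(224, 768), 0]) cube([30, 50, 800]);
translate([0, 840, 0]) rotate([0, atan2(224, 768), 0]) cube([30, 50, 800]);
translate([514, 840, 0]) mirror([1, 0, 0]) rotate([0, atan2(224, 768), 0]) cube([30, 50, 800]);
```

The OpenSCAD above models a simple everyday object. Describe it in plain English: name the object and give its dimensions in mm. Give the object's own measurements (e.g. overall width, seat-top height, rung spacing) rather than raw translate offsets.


A sawhorse. A 66×972×90 mm beam (x, y, z) sits on two A-frame leg pairs. Each pair is two raked legs of 30×50 mm section (50 mm along y) splaying symmetrically in x. Each leg rises 768 mm vertically over 224 mm of horizontal reach and is 800 mm long along its own axis. Every leg's outer bottom edge rests on the floor and its outer top edge meets a bottom edge of the beam — the left legs (tilting toward +x) meet the beam's −x bottom edge, the right legs (their mirror images, tilting toward −x) meet its +x bottom edge — so the leg tops tuck under the beam, the beam's underside is 768 mm above the floor, and the feet are 514 mm apart outside-to-outside with the beam centred between them. The two leg pairs are set in 82 mm from either end of the beam.


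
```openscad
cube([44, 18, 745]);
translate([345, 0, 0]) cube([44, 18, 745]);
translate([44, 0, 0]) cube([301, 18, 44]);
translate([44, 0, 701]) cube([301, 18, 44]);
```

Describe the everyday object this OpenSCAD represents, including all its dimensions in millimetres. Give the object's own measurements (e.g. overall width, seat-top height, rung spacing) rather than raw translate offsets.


A rectangular picture frame lying in the x–z plane (depth along y). The opening is 301 mm wide (x) by 657 mm tall (z), surrounded by a border 44 mm wide on all four sides. The frame is 18 mm deep and is made of two full-height vertical stiles with two horizontal rails fitted between them.


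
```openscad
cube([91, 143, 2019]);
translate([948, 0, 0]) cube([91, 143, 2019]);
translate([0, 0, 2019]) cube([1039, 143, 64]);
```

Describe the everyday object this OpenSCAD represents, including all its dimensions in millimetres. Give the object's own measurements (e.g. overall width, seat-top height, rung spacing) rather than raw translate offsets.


A door frame. The clear opening is 857 mm wide and 2019 mm high. Two 91 mm wide jambs, 143 mm deep, stand either side of the opening from the floor to the top of the opening. A 64 mm thick head sits across the top of both jambs, spanning the full outside width of the frame.


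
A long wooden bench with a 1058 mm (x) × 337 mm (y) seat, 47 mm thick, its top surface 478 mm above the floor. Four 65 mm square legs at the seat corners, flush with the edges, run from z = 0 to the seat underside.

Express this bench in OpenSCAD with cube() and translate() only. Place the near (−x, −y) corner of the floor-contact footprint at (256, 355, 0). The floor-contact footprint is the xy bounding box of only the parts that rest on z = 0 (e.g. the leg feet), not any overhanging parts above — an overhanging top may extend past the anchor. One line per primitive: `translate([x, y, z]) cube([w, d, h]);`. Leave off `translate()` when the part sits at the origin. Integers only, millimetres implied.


// leg_h = 478 − 47 = 431
translate([256, 355, 431]) cube([1058, 337, 47]);
translate([256, 355, 0]) cube([65, 65, 431]);
translate([256, 627, 0]) cube([65, 65, 431]);
translate([1249, 355, 0]) cube([65, 65, 431]);
translate([1249, 627, 0]) cube([65, 65, 431]);


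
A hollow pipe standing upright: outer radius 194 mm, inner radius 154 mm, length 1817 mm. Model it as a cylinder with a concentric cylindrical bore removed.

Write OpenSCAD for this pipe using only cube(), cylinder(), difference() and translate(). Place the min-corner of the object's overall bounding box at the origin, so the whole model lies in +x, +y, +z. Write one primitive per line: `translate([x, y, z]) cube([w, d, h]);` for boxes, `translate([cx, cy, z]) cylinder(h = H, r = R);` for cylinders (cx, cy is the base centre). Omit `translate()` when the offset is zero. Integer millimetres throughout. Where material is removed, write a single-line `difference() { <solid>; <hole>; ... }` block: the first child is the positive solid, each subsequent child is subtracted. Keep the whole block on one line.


difference() { translate([194, 194, 0]) cylinder(h = 1817, r = 194); translate([194, 194, 0]) cylinder(h = 1817, r = 154); }


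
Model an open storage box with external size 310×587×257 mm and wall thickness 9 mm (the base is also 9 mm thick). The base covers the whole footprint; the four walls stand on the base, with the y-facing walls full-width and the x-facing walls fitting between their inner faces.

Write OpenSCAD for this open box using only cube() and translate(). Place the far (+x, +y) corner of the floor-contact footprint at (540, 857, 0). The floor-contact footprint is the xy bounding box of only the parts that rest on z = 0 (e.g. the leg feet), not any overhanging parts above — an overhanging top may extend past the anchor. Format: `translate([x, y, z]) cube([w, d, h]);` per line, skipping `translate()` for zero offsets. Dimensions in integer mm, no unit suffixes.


translate([230, 270, 0]) cube([310, 587, 9]);
translate([230, 270, 9]) cube([310, 9, 248]);
translate([230, 848, 9]) cube([310, 9, 248]);
translate([230, 279, 9]) cube([9, 569, 248]);
translate([531, 279, 9]) cube([9, 569, 248]);


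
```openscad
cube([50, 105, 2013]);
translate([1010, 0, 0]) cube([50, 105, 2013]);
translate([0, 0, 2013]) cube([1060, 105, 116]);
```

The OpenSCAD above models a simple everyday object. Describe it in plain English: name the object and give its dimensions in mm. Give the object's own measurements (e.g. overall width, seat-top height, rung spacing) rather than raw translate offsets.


A door frame. The clear opening is 960 mm wide and 2013 mm high. Two 50 mm wide jambs, 105 mm deep, stand either side of the opening from the floor to the top of the opening. A 116 mm thick head sits across the top of both jambs, spanning the full outside width of the frame.


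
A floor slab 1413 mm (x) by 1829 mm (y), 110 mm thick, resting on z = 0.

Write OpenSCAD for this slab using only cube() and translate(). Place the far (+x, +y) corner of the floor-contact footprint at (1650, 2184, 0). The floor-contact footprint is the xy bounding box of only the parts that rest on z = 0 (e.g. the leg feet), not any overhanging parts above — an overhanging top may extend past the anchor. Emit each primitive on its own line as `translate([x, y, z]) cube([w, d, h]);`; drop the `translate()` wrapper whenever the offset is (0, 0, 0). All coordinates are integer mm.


translate([237, 355, 0]) cube([1413, 1829, 110]);


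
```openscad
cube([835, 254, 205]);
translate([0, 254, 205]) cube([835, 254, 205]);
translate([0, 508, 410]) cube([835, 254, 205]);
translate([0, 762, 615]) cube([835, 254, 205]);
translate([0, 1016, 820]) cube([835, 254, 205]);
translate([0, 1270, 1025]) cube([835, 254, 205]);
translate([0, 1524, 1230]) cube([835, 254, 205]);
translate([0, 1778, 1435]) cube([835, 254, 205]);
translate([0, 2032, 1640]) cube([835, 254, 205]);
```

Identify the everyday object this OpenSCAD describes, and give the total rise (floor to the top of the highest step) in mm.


A staircase. The total rise is 1845 mm.

9 identical blocks, each offset up and back from the previous — a staircase. Each step is 205 mm tall and there are 9 of them, so the total rise is 9 × 205 = 1845 mm.


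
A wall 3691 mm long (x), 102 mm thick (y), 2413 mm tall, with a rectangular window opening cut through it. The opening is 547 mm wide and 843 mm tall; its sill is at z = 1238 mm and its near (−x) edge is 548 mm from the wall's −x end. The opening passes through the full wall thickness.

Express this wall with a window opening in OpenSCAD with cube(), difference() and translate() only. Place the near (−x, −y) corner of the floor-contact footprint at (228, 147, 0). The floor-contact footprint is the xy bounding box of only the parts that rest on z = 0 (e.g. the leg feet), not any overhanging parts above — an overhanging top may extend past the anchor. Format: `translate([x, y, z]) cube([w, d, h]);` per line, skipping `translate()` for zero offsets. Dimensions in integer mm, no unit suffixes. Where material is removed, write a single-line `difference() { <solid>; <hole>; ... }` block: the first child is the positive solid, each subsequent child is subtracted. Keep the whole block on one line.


difference() { translate([228, 147, 0]) cube([3691, 102, 2413]); translate([776, 147, 1238]) cube([547, 102, 843]); }


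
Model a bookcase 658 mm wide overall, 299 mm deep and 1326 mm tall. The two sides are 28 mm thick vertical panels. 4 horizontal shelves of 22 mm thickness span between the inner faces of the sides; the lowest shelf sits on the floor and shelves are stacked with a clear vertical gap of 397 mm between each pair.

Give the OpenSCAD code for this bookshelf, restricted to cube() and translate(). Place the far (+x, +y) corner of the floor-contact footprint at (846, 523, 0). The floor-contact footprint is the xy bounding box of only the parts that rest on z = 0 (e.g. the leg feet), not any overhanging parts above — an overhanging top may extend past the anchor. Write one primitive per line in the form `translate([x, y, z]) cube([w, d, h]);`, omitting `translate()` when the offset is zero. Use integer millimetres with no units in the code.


translate([188, 224, 0]) cube([28, 299, 1326]);
translate([818, 224, 0]) cube([28, 299, 1326]);
translate([216, 224, 0]) cube([602, 299, 22]);
translate([216, 224, 419]) cube([602, 299, 22]);
translate([216, 224, 838]) cube([602, 299, 22]);
translate([216, 224, 1257]) cube([602, 299, 22]);


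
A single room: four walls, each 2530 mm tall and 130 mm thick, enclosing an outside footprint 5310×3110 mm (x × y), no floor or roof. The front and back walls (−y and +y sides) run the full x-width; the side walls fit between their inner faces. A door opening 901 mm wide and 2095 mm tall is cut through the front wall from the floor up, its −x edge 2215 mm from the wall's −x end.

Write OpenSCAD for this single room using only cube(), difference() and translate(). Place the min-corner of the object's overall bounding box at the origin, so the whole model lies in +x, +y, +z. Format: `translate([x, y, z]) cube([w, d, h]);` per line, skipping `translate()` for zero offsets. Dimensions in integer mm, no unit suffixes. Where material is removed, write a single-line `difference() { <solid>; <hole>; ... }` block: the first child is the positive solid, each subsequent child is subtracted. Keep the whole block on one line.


difference() { cube([5310, 130, 2530]); translate([2215, 0, 0]) cube([901, 130, 2095]); }
translate([0, 2980, 0]) cube([5310, 130, 2530]);
translate([0, 130, 0]) cube([130, 2850, 2530]);
translate([5180, 130, 0]) cube([130, 2850, 2530]);


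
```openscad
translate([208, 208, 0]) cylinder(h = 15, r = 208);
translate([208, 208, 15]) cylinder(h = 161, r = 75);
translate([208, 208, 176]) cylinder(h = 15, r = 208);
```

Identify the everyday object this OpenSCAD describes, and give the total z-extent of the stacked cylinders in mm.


A spool. The overall height is 191 mm.

Three coaxial cylinders, large–small–large — a spool. Two 15 mm flanges and a 161 mm core give 15 + 161 + 15 = 191 mm.


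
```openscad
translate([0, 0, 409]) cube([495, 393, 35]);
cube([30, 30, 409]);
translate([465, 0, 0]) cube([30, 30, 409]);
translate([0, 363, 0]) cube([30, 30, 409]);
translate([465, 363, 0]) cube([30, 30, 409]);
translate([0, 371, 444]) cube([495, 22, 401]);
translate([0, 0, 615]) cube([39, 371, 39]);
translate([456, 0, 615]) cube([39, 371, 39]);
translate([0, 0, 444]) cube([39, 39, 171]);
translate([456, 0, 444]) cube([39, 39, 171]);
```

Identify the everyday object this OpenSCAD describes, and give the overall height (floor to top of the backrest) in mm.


A chair. The overall height is 845 mm.

A slab on four corner posts with a tall panel at the back — a chair. The seat slab sits at z = 409 with thickness 35, and the 401 mm backrest starts at the seat top, so the overall height is 409 + 35 + 401 = 845 mm.


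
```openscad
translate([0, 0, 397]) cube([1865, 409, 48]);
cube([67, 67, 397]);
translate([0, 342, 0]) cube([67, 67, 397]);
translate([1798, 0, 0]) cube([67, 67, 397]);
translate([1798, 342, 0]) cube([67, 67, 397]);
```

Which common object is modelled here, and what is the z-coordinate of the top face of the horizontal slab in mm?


A bench. The seat-top height is 445 mm.

A long slab on four corner posts — a bench. The slab sits at z = 397 with thickness 48, so the top is 397 + 48 = 445 mm.


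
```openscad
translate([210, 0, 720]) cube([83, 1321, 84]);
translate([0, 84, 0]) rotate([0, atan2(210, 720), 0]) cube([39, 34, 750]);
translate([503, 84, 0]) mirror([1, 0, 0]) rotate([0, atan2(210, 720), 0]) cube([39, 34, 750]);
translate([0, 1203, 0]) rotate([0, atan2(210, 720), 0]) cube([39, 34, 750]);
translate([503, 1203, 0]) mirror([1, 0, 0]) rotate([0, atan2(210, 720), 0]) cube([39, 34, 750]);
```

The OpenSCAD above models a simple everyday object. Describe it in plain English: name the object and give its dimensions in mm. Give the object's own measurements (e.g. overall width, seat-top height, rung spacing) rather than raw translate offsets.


A sawhorse. A 83×1321×84 mm beam (x, y, z) sits on two A-frame leg pairs. Each pair is two raked legs of 39×34 mm section (34 mm along y) splaying symmetrically in x. Each leg rises 720 mm vertically over 210 mm of horizontal reach and is 750 mm long along its own axis. Every leg's outer bottom edge rests on the floor and its outer top edge meets a bottom edge of the beam — the left legs (tilting toward +x) meet the beam's −x bottom edge, the right legs (their mirror images, tilting toward −x) meet its +x bottom edge — so the leg tops tuck under the beam, the beam's underside is 720 mm above the floor, and the feet are 503 mm apart outside-to-outside with the beam centred between them. The two leg pairs are set in 84 mm from either end of the beam.


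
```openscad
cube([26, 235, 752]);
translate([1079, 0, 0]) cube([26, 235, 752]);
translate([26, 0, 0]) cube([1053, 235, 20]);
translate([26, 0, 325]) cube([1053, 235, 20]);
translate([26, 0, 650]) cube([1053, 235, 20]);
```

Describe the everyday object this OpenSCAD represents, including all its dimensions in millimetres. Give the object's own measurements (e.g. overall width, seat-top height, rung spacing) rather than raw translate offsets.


An open bookshelf. Two side panels, each 26 mm thick, 235 mm deep and 752 mm tall, stand 1105 mm apart (outside-to-outside). Between them sit 3 shelves, each 20 mm thick and 235 mm deep, spanning the full gap between the sides. The bottom shelf rests on the floor (its underside at z = 0) and the clear gap between one shelf's top and the next shelf's underside is 305 mm.


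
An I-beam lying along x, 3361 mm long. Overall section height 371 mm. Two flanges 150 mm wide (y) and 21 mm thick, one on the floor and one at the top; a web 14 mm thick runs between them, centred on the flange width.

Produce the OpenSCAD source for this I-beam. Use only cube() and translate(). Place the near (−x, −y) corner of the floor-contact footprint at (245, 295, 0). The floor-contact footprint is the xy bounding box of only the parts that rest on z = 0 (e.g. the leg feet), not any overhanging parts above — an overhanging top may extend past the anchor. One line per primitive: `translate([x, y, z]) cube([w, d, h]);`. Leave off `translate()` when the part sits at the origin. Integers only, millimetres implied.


translate([245, 295, 0]) cube([3361, 150, 21]);
translate([245, 363, 21]) cube([3361, 14, 329]);
translate([245, 295, 350]) cube([3361, 150, 21]);


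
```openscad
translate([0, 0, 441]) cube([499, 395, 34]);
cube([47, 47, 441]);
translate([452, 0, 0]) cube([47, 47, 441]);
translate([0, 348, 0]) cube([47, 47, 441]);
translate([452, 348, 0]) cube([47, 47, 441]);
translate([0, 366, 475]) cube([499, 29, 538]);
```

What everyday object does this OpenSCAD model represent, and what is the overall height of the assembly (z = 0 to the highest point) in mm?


A chair. The overall height is 1013 mm.

A slab on four corner posts with a tall panel at the back — a chair. The seat slab sits at z = 441 with thickness 34, and the 538 mm backrest starts at the seat top, so the overall height is 441 + 34 + 538 = 1013 mm.


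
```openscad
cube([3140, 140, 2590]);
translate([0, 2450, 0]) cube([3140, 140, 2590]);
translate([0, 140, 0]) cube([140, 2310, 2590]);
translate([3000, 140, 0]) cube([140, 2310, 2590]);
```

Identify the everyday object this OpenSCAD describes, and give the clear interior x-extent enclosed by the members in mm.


A house (or room) frame. The interior width is 2860 mm.

Four 2590 mm walls enclosing a rectangle with no floor or roof — a room or house frame. Outside width is 3140 mm and wall thickness is 140 mm, so the interior width is 3140 − 2 × 140 = 2860 mm.


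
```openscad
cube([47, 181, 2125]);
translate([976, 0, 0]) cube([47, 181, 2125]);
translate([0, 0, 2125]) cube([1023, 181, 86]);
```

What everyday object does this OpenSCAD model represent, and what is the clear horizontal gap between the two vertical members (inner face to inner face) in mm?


A door frame. The clear opening width is 929 mm.

Two 2125 mm tall posts with a header on top — a door frame. The left jamb is 47 mm wide at x = 0; the right jamb starts at x = 976. The clear opening is 976 − 47 = 929 mm.


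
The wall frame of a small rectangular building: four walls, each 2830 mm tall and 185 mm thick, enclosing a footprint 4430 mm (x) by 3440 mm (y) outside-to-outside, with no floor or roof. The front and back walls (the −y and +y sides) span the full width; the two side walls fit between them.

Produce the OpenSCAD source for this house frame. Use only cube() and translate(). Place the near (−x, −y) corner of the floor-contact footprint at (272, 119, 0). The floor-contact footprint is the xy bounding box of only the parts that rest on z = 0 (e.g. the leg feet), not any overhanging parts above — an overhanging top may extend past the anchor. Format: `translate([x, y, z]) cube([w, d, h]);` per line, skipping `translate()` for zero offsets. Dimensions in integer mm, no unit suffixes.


translate([272, 119, 0]) cube([4430, 185, 2830]);
translate([272, 3374, 0]) cube([4430, 185, 2830]);
translate([272, 304, 0]) cube([185, 3070, 2830]);
translate([4517, 304, 0]) cube([185, 3070, 2830]);


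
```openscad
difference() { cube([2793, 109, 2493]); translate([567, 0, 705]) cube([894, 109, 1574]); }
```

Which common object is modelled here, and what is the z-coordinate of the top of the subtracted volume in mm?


A wall with a window opening. The window head height is 2279 mm.

A wall with a rectangular opening subtracted — a window. Sill at z = 705, opening 1574 mm tall, so the head is at 705 + 1574 = 2279 mm.


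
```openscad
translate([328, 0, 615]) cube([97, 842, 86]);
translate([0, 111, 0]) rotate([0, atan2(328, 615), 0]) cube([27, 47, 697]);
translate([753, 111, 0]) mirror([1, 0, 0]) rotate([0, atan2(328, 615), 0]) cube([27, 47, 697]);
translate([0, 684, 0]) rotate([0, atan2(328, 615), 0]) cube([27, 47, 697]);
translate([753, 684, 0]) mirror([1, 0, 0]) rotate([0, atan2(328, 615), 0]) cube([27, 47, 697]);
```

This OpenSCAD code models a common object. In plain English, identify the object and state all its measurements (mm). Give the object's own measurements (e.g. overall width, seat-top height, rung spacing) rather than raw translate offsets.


A sawhorse. A 97×842×86 mm beam (x, y, z) sits on two A-frame leg pairs. Each pair is two raked legs of 27×47 mm section (47 mm along y) splaying symmetrically in x. Each leg rises 615 mm vertically over 328 mm of horizontal reach and is 697 mm long along its own axis. Every leg's outer bottom edge rests on the floor and its outer top edge meets a bottom edge of the beam — the left legs (tilting toward +x) meet the beam's −x bottom edge, the right legs (their mirror images, tilting toward −x) meet its +x bottom edge — so the leg tops tuck under the beam, the beam's underside is 615 mm above the floor, and the feet are 753 mm apart outside-to-outside with the beam centred between them. The two leg pairs are set in 111 mm from either end of the beam.
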